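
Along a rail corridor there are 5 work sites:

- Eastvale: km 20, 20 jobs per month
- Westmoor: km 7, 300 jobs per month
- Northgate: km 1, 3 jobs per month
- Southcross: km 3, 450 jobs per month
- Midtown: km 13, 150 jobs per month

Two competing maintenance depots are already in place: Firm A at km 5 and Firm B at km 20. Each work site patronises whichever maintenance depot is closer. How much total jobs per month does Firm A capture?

The indifferent point is the midpoint (5+20)/2 = 12.5; work sites left of it (closer to Firm A at 5) go to Firm A, those right go to Firm B.
  Northgate at 1 (w=3) → Firm A
  Southcross at 3 (w=450) → Firm A
  Westmoor at 7 (w=300) → Firm A
  Midtown at 13 (w=150) → Firm B
  Eastvale at 20 (w=20) → Firm B
Firm A captures 753; Firm B captures 170.

753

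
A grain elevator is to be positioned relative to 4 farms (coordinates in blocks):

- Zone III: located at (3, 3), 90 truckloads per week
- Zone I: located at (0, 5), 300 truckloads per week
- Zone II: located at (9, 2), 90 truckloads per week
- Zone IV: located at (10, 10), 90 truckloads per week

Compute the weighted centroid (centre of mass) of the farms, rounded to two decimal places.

The minimiser of Σwᵢ‖p−pᵢ‖² is the weighted centroid p* = (Σwᵢpᵢ)/(Σwᵢ).
Σwᵢ = 570.
Σwᵢxᵢ = 90·3 + 300·0 + 90·9 + 90·10 = 1980.
Σwᵢyᵢ = 90·3 + 300·5 + 90·2 + 90·10 = 2850.
x* = 1980/570 = 3.47, y* = 2850/570 = 5.00.

(3.47, 5.00)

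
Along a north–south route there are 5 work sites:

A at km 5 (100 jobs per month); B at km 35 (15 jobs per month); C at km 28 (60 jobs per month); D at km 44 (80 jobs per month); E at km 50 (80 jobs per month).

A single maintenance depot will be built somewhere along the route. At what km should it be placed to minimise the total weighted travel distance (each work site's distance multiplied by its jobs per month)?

For a sum of weighted absolute distances on a line, the optimum is the weighted median (not the mean). Total weight W = 335; half-weight = 167.5.
Sort by position and accumulate weight:
  km 5 (A, w=100) → cum 100
  km 28 (C, w=60) → cum 160
  km 35 (B, w=15) → cum 175  ≥ 167.5 → median here
  km 44 (D, w=80) → cum 255
  km 50 (E, w=80) → cum 335
Optimal location: km 35.

x = 35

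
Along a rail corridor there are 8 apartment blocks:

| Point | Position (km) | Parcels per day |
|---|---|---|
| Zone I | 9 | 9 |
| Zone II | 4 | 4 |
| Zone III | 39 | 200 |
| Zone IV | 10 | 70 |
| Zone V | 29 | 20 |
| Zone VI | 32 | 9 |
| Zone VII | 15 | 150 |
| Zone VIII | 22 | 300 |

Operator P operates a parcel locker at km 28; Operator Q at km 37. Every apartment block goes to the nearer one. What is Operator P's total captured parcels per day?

562

The indifferent point is the midpoint (28+37)/2 = 32.5; apartment blocks left of it (closer to Operator P at 28) go to Operator P, those right go to Operator Q.
  Zone II at 4 (w=4) → Operator P
  Zone I at 9 (w=9) → Operator P
  Zone IV at 10 (w=70) → Operator P
  Zone VII at 15 (w=150) → Operator P
  Zone VIII at 22 (w=300) → Operator P
  Zone V at 29 (w=20) → Operator P
  Zone VI at 32 (w=9) → Operator P
  Zone III at 39 (w=200) → Operator Q
Operator P captures 562; Operator Q captures 200.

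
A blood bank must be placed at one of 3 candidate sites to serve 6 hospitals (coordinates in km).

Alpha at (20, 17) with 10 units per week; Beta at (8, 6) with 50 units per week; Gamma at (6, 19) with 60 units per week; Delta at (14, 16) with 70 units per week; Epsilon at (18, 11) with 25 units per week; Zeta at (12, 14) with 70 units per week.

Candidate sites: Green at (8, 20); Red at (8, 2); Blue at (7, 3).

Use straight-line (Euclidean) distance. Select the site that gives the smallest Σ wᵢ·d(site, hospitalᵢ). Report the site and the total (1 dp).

Total weighted distance at each candidate:
  Green (8, 20): total = 2303.8
  Red (8, 2): total = 3707.1
  Blue (7, 3): total = 3530.4
Minimum is at Green with total 2303.8 km.

Green, total 2303.8 km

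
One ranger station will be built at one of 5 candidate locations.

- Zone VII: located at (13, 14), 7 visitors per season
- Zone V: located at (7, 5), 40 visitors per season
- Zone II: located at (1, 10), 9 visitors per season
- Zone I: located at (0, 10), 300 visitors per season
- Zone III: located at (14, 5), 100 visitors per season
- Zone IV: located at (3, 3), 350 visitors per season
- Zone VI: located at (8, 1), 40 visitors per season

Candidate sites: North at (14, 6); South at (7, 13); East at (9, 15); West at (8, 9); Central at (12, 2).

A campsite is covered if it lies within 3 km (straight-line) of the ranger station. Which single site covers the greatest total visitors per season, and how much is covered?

Coverage radius r = 3 km; a point is covered iff (Δx)²+(Δy)² ≤ 3² = 9.
  North (14, 6): covers {Zone III} → 100
  South (7, 13): covers {none} → 0
  East (9, 15): covers {none} → 0
  West (8, 9): covers {none} → 0
  Central (12, 2): covers {none} → 0
Maximum coverage at North: 100 visitors per season.

North, covering 100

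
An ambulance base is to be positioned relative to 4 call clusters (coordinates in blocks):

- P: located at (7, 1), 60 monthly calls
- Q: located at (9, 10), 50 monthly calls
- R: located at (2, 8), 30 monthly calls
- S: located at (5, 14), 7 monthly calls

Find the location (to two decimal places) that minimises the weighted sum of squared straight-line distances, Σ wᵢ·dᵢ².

(6.56, 6.11)

The minimiser of Σwᵢ‖p−pᵢ‖² is the weighted centroid p* = (Σwᵢpᵢ)/(Σwᵢ).
Σwᵢ = 147.
Σwᵢxᵢ = 60·7 + 50·9 + 30·2 + 7·5 = 965.
Σwᵢyᵢ = 60·1 + 50·10 + 30·8 + 7·14 = 898.
x* = 965/147 = 6.56, y* = 898/147 = 6.11.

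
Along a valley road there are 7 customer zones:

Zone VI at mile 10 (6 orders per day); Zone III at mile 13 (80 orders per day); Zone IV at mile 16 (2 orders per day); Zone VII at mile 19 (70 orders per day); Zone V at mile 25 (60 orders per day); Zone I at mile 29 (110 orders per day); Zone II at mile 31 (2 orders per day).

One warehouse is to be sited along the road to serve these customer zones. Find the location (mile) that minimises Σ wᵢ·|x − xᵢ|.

x = 25

For a sum of weighted absolute distances on a line, the optimum is the weighted median (not the mean). Total weight W = 330; half-weight = 165.
Sort by position and accumulate weight:
  mile 10 (Zone VI, w=6) → cum 6
  mile 13 (Zone III, w=80) → cum 86
  mile 16 (Zone IV, w=2) → cum 88
  mile 19 (Zone VII, w=70) → cum 158
  mile 25 (Zone V, w=60) → cum 218  ≥ 165 → median here
  mile 29 (Zone I, w=110) → cum 328
  mile 31 (Zone II, w=2) → cum 330
Optimal location: mile 25.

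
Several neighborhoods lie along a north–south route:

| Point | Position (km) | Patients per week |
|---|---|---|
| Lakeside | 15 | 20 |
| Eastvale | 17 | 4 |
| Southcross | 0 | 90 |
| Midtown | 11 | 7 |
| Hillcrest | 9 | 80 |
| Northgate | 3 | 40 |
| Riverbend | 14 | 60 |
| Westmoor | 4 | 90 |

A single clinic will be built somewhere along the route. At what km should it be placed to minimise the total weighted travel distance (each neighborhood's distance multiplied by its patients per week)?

For a sum of weighted absolute distances on a line, the optimum is the weighted median (not the mean). Total weight W = 391; half-weight = 195.5.
Sort by position and accumulate weight:
  km 0 (Southcross, w=90) → cum 90
  km 3 (Northgate, w=40) → cum 130
  km 4 (Westmoor, w=90) → cum 220  ≥ 195.5 → median here
  km 9 (Hillcrest, w=80) → cum 300
  km 11 (Midtown, w=7) → cum 307
  km 14 (Riverbend, w=60) → cum 367
  km 15 (Lakeside, w=20) → cum 387
  km 17 (Eastvale, w=4) → cum 391
Optimal location: km 4.

x = 4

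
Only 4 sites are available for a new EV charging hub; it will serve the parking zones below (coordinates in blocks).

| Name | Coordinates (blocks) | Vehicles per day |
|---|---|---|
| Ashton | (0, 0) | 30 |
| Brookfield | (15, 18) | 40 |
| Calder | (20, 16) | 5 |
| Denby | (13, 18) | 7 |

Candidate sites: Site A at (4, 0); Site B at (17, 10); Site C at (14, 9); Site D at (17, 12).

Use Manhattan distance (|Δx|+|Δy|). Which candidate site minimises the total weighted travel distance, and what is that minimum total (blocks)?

Site C, total 1225 blocks

Total weighted distance at each candidate:
  Site A (4, 0): total = 1629
  Site B (17, 10): total = 1339
  Site C (14, 9): total = 1225
  Site D (17, 12): total = 1295
Minimum is at Site C with total 1225 blocks.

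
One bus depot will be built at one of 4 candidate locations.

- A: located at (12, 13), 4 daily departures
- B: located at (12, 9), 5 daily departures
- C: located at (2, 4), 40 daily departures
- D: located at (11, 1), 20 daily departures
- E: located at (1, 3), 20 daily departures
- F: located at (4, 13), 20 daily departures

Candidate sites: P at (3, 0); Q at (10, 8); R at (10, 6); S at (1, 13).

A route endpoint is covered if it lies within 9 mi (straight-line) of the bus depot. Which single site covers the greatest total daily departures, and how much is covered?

Q, covering 89

Coverage radius r = 9 mi; a point is covered iff (Δx)²+(Δy)² ≤ 9² = 81.
  P (3, 0): covers {C, D, E} → 80
  Q (10, 8): covers {A, B, C, D, F} → 89
  R (10, 6): covers {A, B, C, D} → 69
  S (1, 13): covers {F} → 20
Maximum coverage at Q: 89 daily departures.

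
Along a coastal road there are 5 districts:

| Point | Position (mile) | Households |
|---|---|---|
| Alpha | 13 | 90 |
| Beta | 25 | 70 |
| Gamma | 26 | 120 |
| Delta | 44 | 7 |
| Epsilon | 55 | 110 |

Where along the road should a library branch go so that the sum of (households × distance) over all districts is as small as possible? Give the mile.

For a sum of weighted absolute distances on a line, the optimum is the weighted median (not the mean). Total weight W = 397; half-weight = 198.5.
Sort by position and accumulate weight:
  mile 13 (Alpha, w=90) → cum 90
  mile 25 (Beta, w=70) → cum 160
  mile 26 (Gamma, w=120) → cum 280  ≥ 198.5 → median here
  mile 44 (Delta, w=7) → cum 287
  mile 55 (Epsilon, w=110) → cum 397
Optimal location: mile 26.

x = 26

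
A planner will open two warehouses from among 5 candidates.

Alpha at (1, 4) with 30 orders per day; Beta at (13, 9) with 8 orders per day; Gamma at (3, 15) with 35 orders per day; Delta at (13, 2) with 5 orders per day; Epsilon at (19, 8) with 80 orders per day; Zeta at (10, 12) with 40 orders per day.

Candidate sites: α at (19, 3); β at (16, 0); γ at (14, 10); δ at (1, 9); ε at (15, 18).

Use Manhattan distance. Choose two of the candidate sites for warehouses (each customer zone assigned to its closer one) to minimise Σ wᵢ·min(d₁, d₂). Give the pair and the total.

{γ, δ}, total 1291

Evaluate every pair (each demand assigned to the nearer of the two):
  {γ, δ}: total = 1291
  {α, δ}: total = 1441
  {α, γ}: total = 1821
  {β, δ}: total = 1911
  {γ, ε}: total = 1956
  {β, γ}: total = 1971
  {α, ε}: total = 2058
  {δ, ε}: total = 2168
  {β, ε}: total = 2528
  {α, β}: total = 2791
Best pair: {γ, δ} with total 1291.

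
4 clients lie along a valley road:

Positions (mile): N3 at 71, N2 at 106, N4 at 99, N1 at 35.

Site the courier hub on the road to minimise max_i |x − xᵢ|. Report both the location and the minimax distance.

The 1-center on a line is the midpoint of the two extreme points: leftmost at 35, rightmost at 106.
Optimal location = (35 + 106)/2 = 70.5; maximum distance = (106 − 35)/2 = 35.5.

location 70.5, max distance 35.5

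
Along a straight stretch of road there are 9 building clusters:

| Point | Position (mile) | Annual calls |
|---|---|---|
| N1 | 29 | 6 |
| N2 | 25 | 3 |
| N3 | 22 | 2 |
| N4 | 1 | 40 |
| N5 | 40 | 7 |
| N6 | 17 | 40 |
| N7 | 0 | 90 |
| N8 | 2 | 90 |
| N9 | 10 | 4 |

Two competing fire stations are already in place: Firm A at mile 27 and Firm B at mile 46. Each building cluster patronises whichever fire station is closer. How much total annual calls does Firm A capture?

The indifferent point is the midpoint (27+46)/2 = 36.5; building clusters left of it (closer to Firm A at 27) go to Firm A, those right go to Firm B.
  N7 at 0 (w=90) → Firm A
  N4 at 1 (w=40) → Firm A
  N8 at 2 (w=90) → Firm A
  N9 at 10 (w=4) → Firm A
  N6 at 17 (w=40) → Firm A
  N3 at 22 (w=2) → Firm A
  N2 at 25 (w=3) → Firm A
  N1 at 29 (w=6) → Firm A
  N5 at 40 (w=7) → Firm B
Firm A captures 275; Firm B captures 7.

275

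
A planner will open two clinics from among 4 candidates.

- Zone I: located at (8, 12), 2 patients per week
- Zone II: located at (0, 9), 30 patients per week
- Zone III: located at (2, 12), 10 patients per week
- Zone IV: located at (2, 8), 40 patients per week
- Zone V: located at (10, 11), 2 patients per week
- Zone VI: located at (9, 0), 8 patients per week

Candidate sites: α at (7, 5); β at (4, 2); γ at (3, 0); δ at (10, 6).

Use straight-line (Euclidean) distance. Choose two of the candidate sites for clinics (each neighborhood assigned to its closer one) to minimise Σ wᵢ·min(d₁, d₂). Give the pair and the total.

{α, δ}, total 626.9

Evaluate every pair (each demand assigned to the nearer of the two):
  {α, δ}: total = 626.9
  {α, β}: total = 631.8
  {α, γ}: total = 631.8
  {β, δ}: total = 660.6
  {β, γ}: total = 683.1
  {γ, δ}: total = 777.7
Best pair: {α, δ} with total 626.9.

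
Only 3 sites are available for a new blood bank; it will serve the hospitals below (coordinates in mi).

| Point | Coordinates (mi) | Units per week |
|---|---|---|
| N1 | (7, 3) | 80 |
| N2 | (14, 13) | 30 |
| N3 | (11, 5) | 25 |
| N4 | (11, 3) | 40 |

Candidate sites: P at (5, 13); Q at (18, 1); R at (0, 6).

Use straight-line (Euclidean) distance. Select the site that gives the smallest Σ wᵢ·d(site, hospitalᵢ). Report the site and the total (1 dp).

Total weighted distance at each candidate:
  P (5, 13): total = 1802.3
  Q (18, 1): total = 1766.7
  R (0, 6): total = 1811.0
Minimum is at Q with total 1766.7 mi.

Q, total 1766.7 mi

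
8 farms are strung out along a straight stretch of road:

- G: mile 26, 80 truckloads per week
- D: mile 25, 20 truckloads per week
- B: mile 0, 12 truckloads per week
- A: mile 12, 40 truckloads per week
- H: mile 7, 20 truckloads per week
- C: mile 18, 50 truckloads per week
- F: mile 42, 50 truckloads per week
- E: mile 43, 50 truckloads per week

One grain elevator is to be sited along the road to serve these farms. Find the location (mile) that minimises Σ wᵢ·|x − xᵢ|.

For a sum of weighted absolute distances on a line, the optimum is the weighted median (not the mean). Total weight W = 322; half-weight = 161.
Sort by position and accumulate weight:
  mile 0 (B, w=12) → cum 12
  mile 7 (H, w=20) → cum 32
  mile 12 (A, w=40) → cum 72
  mile 18 (C, w=50) → cum 122
  mile 25 (D, w=20) → cum 142
  mile 26 (G, w=80) → cum 222  ≥ 161 → median here
  mile 42 (F, w=50) → cum 272
  mile 43 (E, w=50) → cum 322
Optimal location: mile 26.

x = 26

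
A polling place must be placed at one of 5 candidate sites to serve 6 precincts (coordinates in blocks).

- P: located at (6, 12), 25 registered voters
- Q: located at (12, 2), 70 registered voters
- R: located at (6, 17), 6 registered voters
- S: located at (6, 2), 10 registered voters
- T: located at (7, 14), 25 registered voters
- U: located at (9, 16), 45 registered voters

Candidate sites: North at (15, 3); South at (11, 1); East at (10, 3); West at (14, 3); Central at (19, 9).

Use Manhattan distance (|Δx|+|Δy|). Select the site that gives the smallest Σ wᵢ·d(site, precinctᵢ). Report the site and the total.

Total weighted distance at each candidate:
  North (15, 3): total = 2298
  South (11, 1): total = 1916
  East (10, 3): total = 1673
  West (14, 3): total = 2117
  Central (19, 9): total = 2896
Minimum is at East with total 1673 blocks.

East, total 1673 blocks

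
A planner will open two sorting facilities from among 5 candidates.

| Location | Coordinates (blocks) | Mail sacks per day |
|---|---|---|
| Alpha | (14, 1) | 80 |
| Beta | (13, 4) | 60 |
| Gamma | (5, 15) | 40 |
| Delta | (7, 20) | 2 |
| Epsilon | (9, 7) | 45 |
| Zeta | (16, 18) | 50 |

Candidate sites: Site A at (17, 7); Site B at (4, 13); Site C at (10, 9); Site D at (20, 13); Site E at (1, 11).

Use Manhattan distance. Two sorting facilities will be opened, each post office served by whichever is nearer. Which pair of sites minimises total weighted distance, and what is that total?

Evaluate every pair (each demand assigned to the nearer of the two):
  {Site A, Site B}: total = 2240
  {Site A, Site C}: total = 2343
  {Site A, Site E}: total = 2450
  {Site B, Site C}: total = 2465
  {Site C, Site D}: total = 2493
  {Site A, Site D}: total = 2670
  {Site C, Site E}: total = 2673
  {Site B, Site D}: total = 3485
  {Site D, Site E}: total = 3740
  {Site B, Site E}: total = 4325
Best pair: {Site A, Site B} with total 2240.

{Site A, Site B}, total 2240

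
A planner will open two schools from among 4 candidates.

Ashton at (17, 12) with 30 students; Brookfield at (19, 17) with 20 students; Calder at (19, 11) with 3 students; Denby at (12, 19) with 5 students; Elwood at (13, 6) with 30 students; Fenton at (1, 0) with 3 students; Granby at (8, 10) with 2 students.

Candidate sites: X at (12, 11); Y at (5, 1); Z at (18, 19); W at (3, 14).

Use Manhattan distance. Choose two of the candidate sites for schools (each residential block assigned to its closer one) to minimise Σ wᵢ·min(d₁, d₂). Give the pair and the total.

Evaluate every pair (each demand assigned to the nearer of the two):
  {X, Z}: total = 547
  {X, Y}: total = 706
  {X, W}: total = 739
  {Y, Z}: total = 786
  {Z, W}: total = 963
  {Y, W}: total = 1410
Best pair: {X, Z} with total 547.

{X, Z}, total 547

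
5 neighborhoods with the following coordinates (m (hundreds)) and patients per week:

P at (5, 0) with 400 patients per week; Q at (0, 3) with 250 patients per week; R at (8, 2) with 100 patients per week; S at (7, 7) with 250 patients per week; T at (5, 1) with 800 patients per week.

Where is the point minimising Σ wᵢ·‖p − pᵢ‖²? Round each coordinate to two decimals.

(4.75, 1.94)

The minimiser of Σwᵢ‖p−pᵢ‖² is the weighted centroid p* = (Σwᵢpᵢ)/(Σwᵢ).
Σwᵢ = 1800.
Σwᵢxᵢ = 400·5 + 250·0 + 100·8 + 250·7 + 800·5 = 8550.
Σwᵢyᵢ = 400·0 + 250·3 + 100·2 + 250·7 + 800·1 = 3500.
x* = 8550/1800 = 4.75, y* = 3500/1800 = 1.94.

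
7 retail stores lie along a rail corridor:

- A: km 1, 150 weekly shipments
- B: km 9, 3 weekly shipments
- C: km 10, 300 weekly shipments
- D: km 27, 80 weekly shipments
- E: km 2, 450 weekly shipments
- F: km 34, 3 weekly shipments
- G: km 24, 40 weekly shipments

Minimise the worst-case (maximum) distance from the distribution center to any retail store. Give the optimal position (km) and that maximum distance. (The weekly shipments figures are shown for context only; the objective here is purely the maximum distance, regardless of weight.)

The 1-center on a line is the midpoint of the two extreme points: leftmost at 1, rightmost at 34.
Optimal location = (1 + 34)/2 = 17.5; maximum distance = (34 − 1)/2 = 16.5.

location 17.5, max distance 16.5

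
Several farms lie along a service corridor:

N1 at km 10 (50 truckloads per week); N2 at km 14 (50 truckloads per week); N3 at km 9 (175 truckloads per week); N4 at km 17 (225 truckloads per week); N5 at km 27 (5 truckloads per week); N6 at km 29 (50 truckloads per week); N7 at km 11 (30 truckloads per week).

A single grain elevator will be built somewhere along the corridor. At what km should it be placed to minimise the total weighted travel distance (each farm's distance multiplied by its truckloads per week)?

x = 14

For a sum of weighted absolute distances on a line, the optimum is the weighted median (not the mean). Total weight W = 585; half-weight = 292.5.
Sort by position and accumulate weight:
  km 9 (N3, w=175) → cum 175
  km 10 (N1, w=50) → cum 225
  km 11 (N7, w=30) → cum 255
  km 14 (N2, w=50) → cum 305  ≥ 292.5 → median here
  km 17 (N4, w=225) → cum 530
  km 27 (N5, w=5) → cum 535
  km 29 (N6, w=50) → cum 585
Optimal location: km 14.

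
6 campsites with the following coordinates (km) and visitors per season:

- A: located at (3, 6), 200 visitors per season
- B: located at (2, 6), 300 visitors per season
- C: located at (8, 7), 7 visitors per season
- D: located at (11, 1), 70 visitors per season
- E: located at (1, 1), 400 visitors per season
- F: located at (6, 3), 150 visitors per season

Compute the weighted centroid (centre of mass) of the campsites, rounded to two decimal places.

(2.95, 3.52)

The minimiser of Σwᵢ‖p−pᵢ‖² is the weighted centroid p* = (Σwᵢpᵢ)/(Σwᵢ).
Σwᵢ = 1127.
Σwᵢxᵢ = 200·3 + 300·2 + 7·8 + 70·11 + 400·1 + 150·6 = 3326.
Σwᵢyᵢ = 200·6 + 300·6 + 7·7 + 70·1 + 400·1 + 150·3 = 3969.
x* = 3326/1127 = 2.95, y* = 3969/1127 = 3.52.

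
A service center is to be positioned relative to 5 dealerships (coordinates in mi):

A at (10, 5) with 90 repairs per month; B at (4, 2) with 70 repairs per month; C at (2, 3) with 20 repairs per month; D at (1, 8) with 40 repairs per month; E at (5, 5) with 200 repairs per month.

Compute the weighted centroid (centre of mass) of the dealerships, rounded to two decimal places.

(5.38, 4.69)

The minimiser of Σwᵢ‖p−pᵢ‖² is the weighted centroid p* = (Σwᵢpᵢ)/(Σwᵢ).
Σwᵢ = 420.
Σwᵢxᵢ = 90·10 + 70·4 + 20·2 + 40·1 + 200·5 = 2260.
Σwᵢyᵢ = 90·5 + 70·2 + 20·3 + 40·8 + 200·5 = 1970.
x* = 2260/420 = 5.38, y* = 1970/420 = 4.69.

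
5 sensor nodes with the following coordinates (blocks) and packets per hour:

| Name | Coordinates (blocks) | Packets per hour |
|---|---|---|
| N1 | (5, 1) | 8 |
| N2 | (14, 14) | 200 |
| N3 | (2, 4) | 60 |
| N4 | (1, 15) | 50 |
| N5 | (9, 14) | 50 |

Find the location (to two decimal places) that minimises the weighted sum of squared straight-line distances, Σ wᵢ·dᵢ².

(9.40, 12.22)

The minimiser of Σwᵢ‖p−pᵢ‖² is the weighted centroid p* = (Σwᵢpᵢ)/(Σwᵢ).
Σwᵢ = 368.
Σwᵢxᵢ = 8·5 + 200·14 + 60·2 + 50·1 + 50·9 = 3460.
Σwᵢyᵢ = 8·1 + 200·14 + 60·4 + 50·15 + 50·14 = 4498.
x* = 3460/368 = 9.40, y* = 4498/368 = 12.22.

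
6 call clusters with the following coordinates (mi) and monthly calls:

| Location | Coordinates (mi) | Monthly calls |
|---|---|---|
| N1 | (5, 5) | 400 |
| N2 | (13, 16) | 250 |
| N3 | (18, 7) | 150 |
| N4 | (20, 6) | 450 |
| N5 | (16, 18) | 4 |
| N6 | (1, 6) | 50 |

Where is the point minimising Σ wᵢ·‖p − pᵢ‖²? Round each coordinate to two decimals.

The minimiser of Σwᵢ‖p−pᵢ‖² is the weighted centroid p* = (Σwᵢpᵢ)/(Σwᵢ).
Σwᵢ = 1304.
Σwᵢxᵢ = 400·5 + 250·13 + 150·18 + 450·20 + 4·16 + 50·1 = 17064.
Σwᵢyᵢ = 400·5 + 250·16 + 150·7 + 450·6 + 4·18 + 50·6 = 10122.
x* = 17064/1304 = 13.09, y* = 10122/1304 = 7.76.

(13.09, 7.76)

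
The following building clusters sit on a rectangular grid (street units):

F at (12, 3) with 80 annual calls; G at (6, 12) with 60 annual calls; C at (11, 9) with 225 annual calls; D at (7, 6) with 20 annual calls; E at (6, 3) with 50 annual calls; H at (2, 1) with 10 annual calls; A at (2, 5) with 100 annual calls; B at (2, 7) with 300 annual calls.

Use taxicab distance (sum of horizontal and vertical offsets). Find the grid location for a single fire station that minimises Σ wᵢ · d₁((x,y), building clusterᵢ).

(6, 7)

Manhattan distance separates: Σwᵢ(|x−xᵢ|+|y−yᵢ|) = Σwᵢ|x−xᵢ| + Σwᵢ|y−yᵢ|, so x and y are optimised independently as 1-D weighted medians.
Total weight W = 845; half = 422.5.
x-coordinate, sorted with cumulative weight:
  x=2 (H, w=10) cum 10
  x=2 (A, w=100) cum 110
  x=2 (B, w=300) cum 410
  x=6 (G, w=60) cum 470  ← median
  x=6 (E, w=50) cum 520
  x=7 (D, w=20) cum 540
  x=11 (C, w=225) cum 765
  x=12 (F, w=80) cum 845
⇒ x* = 6
y-coordinate, sorted with cumulative weight:
  y=1 (H, w=10) cum 10
  y=3 (F, w=80) cum 90
  y=3 (E, w=50) cum 140
  y=5 (A, w=100) cum 240
  y=6 (D, w=20) cum 260
  y=7 (B, w=300) cum 560  ← median
  y=9 (C, w=225) cum 785
  y=12 (G, w=60) cum 845
⇒ y* = 7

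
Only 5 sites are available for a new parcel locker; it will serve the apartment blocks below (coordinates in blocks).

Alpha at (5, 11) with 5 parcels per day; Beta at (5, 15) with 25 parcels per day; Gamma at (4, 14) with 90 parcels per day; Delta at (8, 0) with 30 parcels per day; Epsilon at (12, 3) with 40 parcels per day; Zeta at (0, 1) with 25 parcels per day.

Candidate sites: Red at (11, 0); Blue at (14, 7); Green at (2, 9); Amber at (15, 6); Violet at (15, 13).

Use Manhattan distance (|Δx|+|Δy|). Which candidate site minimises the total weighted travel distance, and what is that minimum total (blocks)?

Total weighted distance at each candidate:
  Red (11, 0): total = 3050
  Blue (14, 7): total = 3150
  Green (2, 9): total = 2220
  Amber (15, 6): total = 3390
  Violet (15, 13): total = 3235
Minimum is at Green with total 2220 blocks.

Green, total 2220 blocks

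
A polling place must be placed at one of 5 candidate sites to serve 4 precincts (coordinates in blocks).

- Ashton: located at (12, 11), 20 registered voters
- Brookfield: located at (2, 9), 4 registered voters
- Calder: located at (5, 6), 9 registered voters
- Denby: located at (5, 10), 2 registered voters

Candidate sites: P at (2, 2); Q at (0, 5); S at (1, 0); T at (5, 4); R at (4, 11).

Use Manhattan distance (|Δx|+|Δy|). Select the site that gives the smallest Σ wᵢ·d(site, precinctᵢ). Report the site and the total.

R, total 234 blocks

Total weighted distance at each candidate:
  P (2, 2): total = 493
  Q (0, 5): total = 458
  S (1, 0): total = 598
  T (5, 4): total = 342
  R (4, 11): total = 234
Minimum is at R with total 234 blocks.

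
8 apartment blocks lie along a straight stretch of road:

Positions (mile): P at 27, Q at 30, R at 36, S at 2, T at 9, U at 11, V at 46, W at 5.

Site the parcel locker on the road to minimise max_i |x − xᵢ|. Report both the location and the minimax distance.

The 1-center on a line is the midpoint of the two extreme points: leftmost at 2, rightmost at 46.
Optimal location = (2 + 46)/2 = 24; maximum distance = (46 − 2)/2 = 22.

location 24, max distance 22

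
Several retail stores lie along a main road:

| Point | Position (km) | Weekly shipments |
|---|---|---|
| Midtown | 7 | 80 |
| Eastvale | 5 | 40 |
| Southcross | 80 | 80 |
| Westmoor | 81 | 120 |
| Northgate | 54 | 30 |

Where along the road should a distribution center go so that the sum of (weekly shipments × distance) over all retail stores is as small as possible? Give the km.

For a sum of weighted absolute distances on a line, the optimum is the weighted median (not the mean). Total weight W = 350; half-weight = 175.
Sort by position and accumulate weight:
  km 5 (Eastvale, w=40) → cum 40
  km 7 (Midtown, w=80) → cum 120
  km 54 (Northgate, w=30) → cum 150
  km 80 (Southcross, w=80) → cum 230  ≥ 175 → median here
  km 81 (Westmoor, w=120) → cum 350
Optimal location: km 80.

x = 80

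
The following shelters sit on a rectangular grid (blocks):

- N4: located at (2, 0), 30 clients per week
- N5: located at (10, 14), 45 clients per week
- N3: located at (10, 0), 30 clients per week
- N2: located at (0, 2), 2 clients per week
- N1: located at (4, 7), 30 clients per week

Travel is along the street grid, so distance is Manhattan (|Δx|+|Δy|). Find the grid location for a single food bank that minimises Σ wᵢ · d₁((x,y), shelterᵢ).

(10, 7)

Manhattan distance separates: Σwᵢ(|x−xᵢ|+|y−yᵢ|) = Σwᵢ|x−xᵢ| + Σwᵢ|y−yᵢ|, so x and y are optimised independently as 1-D weighted medians.
Total weight W = 137; half = 68.5.
x-coordinate, sorted with cumulative weight:
  x=0 (N2, w=2) cum 2
  x=2 (N4, w=30) cum 32
  x=4 (N1, w=30) cum 62
  x=10 (N5, w=45) cum 107  ← median
  x=10 (N3, w=30) cum 137
⇒ x* = 10
y-coordinate, sorted with cumulative weight:
  y=0 (N4, w=30) cum 30
  y=0 (N3, w=30) cum 60
  y=2 (N2, w=2) cum 62
  y=7 (N1, w=30) cum 92  ← median
  y=14 (N5, w=45) cum 137
⇒ y* = 7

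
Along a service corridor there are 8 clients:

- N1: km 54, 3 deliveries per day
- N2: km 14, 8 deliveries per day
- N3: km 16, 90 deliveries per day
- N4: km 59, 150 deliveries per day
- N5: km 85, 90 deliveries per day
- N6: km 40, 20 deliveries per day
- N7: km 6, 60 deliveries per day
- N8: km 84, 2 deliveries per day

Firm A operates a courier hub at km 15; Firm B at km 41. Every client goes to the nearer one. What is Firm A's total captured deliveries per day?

158

The indifferent point is the midpoint (15+41)/2 = 28; clients left of it (closer to Firm A at 15) go to Firm A, those right go to Firm B.
  N7 at 6 (w=60) → Firm A
  N2 at 14 (w=8) → Firm A
  N3 at 16 (w=90) → Firm A
  N6 at 40 (w=20) → Firm B
  N1 at 54 (w=3) → Firm B
  N4 at 59 (w=150) → Firm B
  N8 at 84 (w=2) → Firm B
  N5 at 85 (w=90) → Firm B
Firm A captures 158; Firm B captures 265.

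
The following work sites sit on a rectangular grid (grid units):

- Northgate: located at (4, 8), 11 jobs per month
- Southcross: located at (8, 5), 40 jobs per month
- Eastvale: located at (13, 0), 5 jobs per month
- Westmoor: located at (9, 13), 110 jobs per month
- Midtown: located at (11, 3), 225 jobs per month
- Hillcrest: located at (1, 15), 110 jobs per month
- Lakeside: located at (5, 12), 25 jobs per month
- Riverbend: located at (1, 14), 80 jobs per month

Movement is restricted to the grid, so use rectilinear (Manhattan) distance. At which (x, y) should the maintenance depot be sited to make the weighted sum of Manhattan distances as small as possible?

(9, 12)

Manhattan distance separates: Σwᵢ(|x−xᵢ|+|y−yᵢ|) = Σwᵢ|x−xᵢ| + Σwᵢ|y−yᵢ|, so x and y are optimised independently as 1-D weighted medians.
Total weight W = 606; half = 303.
x-coordinate, sorted with cumulative weight:
  x=1 (Hillcrest, w=110) cum 110
  x=1 (Riverbend, w=80) cum 190
  x=4 (Northgate, w=11) cum 201
  x=5 (Lakeside, w=25) cum 226
  x=8 (Southcross, w=40) cum 266
  x=9 (Westmoor, w=110) cum 376  ← median
  x=11 (Midtown, w=225) cum 601
  x=13 (Eastvale, w=5) cum 606
⇒ x* = 9
y-coordinate, sorted with cumulative weight:
  y=0 (Eastvale, w=5) cum 5
  y=3 (Midtown, w=225) cum 230
  y=5 (Southcross, w=40) cum 270
  y=8 (Northgate, w=11) cum 281
  y=12 (Lakeside, w=25) cum 306  ← median
  y=13 (Westmoor, w=110) cum 416
  y=14 (Riverbend, w=80) cum 496
  y=15 (Hillcrest, w=110) cum 606
⇒ y* = 12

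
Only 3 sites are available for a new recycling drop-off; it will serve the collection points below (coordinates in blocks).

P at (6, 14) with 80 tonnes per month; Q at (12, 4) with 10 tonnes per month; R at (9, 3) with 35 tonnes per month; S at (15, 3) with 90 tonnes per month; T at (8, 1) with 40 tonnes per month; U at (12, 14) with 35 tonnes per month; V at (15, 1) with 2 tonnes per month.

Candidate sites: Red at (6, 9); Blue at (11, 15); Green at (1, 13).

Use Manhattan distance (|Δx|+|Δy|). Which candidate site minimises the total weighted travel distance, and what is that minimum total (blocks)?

Red, total 2994 blocks

Total weighted distance at each candidate:
  Red (6, 9): total = 2994
  Blue (11, 15): total = 3316
  Green (1, 13): total = 4702
Minimum is at Red with total 2994 blocks.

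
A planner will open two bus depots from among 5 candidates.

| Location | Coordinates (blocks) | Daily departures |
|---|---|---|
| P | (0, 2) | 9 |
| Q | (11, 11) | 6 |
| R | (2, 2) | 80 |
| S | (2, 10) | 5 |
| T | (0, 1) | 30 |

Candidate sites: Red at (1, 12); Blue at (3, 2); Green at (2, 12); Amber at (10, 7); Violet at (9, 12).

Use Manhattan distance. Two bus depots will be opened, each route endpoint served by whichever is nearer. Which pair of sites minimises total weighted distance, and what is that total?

{Blue, Violet}, total 290

Evaluate every pair (each demand assigned to the nearer of the two):
  {Blue, Violet}: total = 290
  {Blue, Green}: total = 297
  {Blue, Amber}: total = 302
  {Red, Blue}: total = 308
  {Green, Violet}: total = 1326
  {Red, Green}: total = 1329
  {Green, Amber}: total = 1338
  {Red, Violet}: total = 1372
  {Red, Amber}: total = 1384
  {Amber, Violet}: total = 1718
Best pair: {Blue, Violet} with total 290.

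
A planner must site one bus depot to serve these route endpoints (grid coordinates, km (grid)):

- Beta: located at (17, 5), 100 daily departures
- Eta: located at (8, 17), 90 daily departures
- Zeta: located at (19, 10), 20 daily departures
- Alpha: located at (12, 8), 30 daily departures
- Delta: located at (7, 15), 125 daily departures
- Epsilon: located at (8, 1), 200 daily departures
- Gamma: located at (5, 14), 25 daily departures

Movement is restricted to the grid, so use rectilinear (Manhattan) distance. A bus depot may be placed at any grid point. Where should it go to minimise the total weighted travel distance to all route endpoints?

(8, 5)

Manhattan distance separates: Σwᵢ(|x−xᵢ|+|y−yᵢ|) = Σwᵢ|x−xᵢ| + Σwᵢ|y−yᵢ|, so x and y are optimised independently as 1-D weighted medians.
Total weight W = 590; half = 295.
x-coordinate, sorted with cumulative weight:
  x=5 (Gamma, w=25) cum 25
  x=7 (Delta, w=125) cum 150
  x=8 (Eta, w=90) cum 240
  x=8 (Epsilon, w=200) cum 440  ← median
  x=12 (Alpha, w=30) cum 470
  x=17 (Beta, w=100) cum 570
  x=19 (Zeta, w=20) cum 590
⇒ x* = 8
y-coordinate, sorted with cumulative weight:
  y=1 (Epsilon, w=200) cum 200
  y=5 (Beta, w=100) cum 300  ← median
  y=8 (Alpha, w=30) cum 330
  y=10 (Zeta, w=20) cum 350
  y=14 (Gamma, w=25) cum 375
  y=15 (Delta, w=125) cum 500
  y=17 (Eta, w=90) cum 590
⇒ y* = 5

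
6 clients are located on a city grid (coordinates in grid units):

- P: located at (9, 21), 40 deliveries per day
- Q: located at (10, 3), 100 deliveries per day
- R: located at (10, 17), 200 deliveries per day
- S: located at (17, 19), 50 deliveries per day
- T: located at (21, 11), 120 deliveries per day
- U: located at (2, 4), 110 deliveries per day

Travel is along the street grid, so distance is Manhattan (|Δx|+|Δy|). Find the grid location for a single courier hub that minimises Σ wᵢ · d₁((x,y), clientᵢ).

(10, 11)

Manhattan distance separates: Σwᵢ(|x−xᵢ|+|y−yᵢ|) = Σwᵢ|x−xᵢ| + Σwᵢ|y−yᵢ|, so x and y are optimised independently as 1-D weighted medians.
Total weight W = 620; half = 310.
x-coordinate, sorted with cumulative weight:
  x=2 (U, w=110) cum 110
  x=9 (P, w=40) cum 150
  x=10 (Q, w=100) cum 250
  x=10 (R, w=200) cum 450  ← median
  x=17 (S, w=50) cum 500
  x=21 (T, w=120) cum 620
⇒ x* = 10
y-coordinate, sorted with cumulative weight:
  y=3 (Q, w=100) cum 100
  y=4 (U, w=110) cum 210
  y=11 (T, w=120) cum 330  ← median
  y=17 (R, w=200) cum 530
  y=19 (S, w=50) cum 580
  y=21 (P, w=40) cum 620
⇒ y* = 11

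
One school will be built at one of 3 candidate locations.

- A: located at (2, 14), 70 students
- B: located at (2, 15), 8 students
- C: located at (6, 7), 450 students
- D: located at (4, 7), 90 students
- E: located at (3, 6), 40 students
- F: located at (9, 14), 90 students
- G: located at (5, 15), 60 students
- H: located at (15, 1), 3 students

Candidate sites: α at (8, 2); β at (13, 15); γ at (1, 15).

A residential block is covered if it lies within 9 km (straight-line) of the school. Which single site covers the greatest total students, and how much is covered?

α, covering 583

Coverage radius r = 9 km; a point is covered iff (Δx)²+(Δy)² ≤ 9² = 81.
  α (8, 2): covers {C, D, E, H} → 583
  β (13, 15): covers {F, G} → 150
  γ (1, 15): covers {A, B, D, F, G} → 318
Maximum coverage at α: 583 students.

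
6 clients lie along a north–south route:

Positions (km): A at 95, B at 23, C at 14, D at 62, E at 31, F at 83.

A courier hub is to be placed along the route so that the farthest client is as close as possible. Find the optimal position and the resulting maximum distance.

The 1-center on a line is the midpoint of the two extreme points: leftmost at 14, rightmost at 95.
Optimal location = (14 + 95)/2 = 54.5; maximum distance = (95 − 14)/2 = 40.5.

location 54.5, max distance 40.5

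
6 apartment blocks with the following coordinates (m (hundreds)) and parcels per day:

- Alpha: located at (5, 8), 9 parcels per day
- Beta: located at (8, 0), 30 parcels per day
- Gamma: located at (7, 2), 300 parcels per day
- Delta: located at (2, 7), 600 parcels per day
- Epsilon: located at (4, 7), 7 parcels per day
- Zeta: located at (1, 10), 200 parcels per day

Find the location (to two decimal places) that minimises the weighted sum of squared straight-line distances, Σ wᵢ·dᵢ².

(3.33, 6.04)

The minimiser of Σwᵢ‖p−pᵢ‖² is the weighted centroid p* = (Σwᵢpᵢ)/(Σwᵢ).
Σwᵢ = 1146.
Σwᵢxᵢ = 9·5 + 30·8 + 300·7 + 600·2 + 7·4 + 200·1 = 3813.
Σwᵢyᵢ = 9·8 + 30·0 + 300·2 + 600·7 + 7·7 + 200·10 = 6921.
x* = 3813/1146 = 3.33, y* = 6921/1146 = 6.04.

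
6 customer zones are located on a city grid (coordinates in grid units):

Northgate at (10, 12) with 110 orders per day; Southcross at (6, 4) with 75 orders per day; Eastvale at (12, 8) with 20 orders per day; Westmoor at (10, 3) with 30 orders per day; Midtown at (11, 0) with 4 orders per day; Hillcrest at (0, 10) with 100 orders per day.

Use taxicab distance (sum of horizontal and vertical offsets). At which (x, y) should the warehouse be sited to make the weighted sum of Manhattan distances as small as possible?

(6, 10)

Manhattan distance separates: Σwᵢ(|x−xᵢ|+|y−yᵢ|) = Σwᵢ|x−xᵢ| + Σwᵢ|y−yᵢ|, so x and y are optimised independently as 1-D weighted medians.
Total weight W = 339; half = 169.5.
x-coordinate, sorted with cumulative weight:
  x=0 (Hillcrest, w=100) cum 100
  x=6 (Southcross, w=75) cum 175  ← median
  x=10 (Northgate, w=110) cum 285
  x=10 (Westmoor, w=30) cum 315
  x=11 (Midtown, w=4) cum 319
  x=12 (Eastvale, w=20) cum 339
⇒ x* = 6
y-coordinate, sorted with cumulative weight:
  y=0 (Midtown, w=4) cum 4
  y=3 (Westmoor, w=30) cum 34
  y=4 (Southcross, w=75) cum 109
  y=8 (Eastvale, w=20) cum 129
  y=10 (Hillcrest, w=100) cum 229  ← median
  y=12 (Northgate, w=110) cum 339
⇒ y* = 10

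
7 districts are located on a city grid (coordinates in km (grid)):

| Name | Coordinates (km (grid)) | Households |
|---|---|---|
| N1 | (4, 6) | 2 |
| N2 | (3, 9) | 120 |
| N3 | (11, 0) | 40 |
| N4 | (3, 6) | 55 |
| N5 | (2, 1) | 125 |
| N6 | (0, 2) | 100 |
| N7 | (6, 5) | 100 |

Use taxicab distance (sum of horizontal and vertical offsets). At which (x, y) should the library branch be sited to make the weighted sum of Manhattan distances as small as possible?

(3, 5)

Manhattan distance separates: Σwᵢ(|x−xᵢ|+|y−yᵢ|) = Σwᵢ|x−xᵢ| + Σwᵢ|y−yᵢ|, so x and y are optimised independently as 1-D weighted medians.
Total weight W = 542; half = 271.
x-coordinate, sorted with cumulative weight:
  x=0 (N6, w=100) cum 100
  x=2 (N5, w=125) cum 225
  x=3 (N2, w=120) cum 345  ← median
  x=3 (N4, w=55) cum 400
  x=4 (N1, w=2) cum 402
  x=6 (N7, w=100) cum 502
  x=11 (N3, w=40) cum 542
⇒ x* = 3
y-coordinate, sorted with cumulative weight:
  y=0 (N3, w=40) cum 40
  y=1 (N5, w=125) cum 165
  y=2 (N6, w=100) cum 265
  y=5 (N7, w=100) cum 365  ← median
  y=6 (N1, w=2) cum 367
  y=6 (N4, w=55) cum 422
  y=9 (N2, w=120) cum 542
⇒ y* = 5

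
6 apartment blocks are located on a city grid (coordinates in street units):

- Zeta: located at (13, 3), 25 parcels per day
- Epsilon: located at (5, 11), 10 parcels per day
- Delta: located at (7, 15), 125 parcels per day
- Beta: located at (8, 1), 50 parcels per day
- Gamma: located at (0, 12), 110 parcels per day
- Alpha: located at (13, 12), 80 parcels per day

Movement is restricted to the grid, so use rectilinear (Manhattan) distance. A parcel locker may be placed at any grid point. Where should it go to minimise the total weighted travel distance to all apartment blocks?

(7, 12)

Manhattan distance separates: Σwᵢ(|x−xᵢ|+|y−yᵢ|) = Σwᵢ|x−xᵢ| + Σwᵢ|y−yᵢ|, so x and y are optimised independently as 1-D weighted medians.
Total weight W = 400; half = 200.
x-coordinate, sorted with cumulative weight:
  x=0 (Gamma, w=110) cum 110
  x=5 (Epsilon, w=10) cum 120
  x=7 (Delta, w=125) cum 245  ← median
  x=8 (Beta, w=50) cum 295
  x=13 (Zeta, w=25) cum 320
  x=13 (Alpha, w=80) cum 400
⇒ x* = 7
y-coordinate, sorted with cumulative weight:
  y=1 (Beta, w=50) cum 50
  y=3 (Zeta, w=25) cum 75
  y=11 (Epsilon, w=10) cum 85
  y=12 (Gamma, w=110) cum 195
  y=12 (Alpha, w=80) cum 275  ← median
  y=15 (Delta, w=125) cum 400
⇒ y* = 12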